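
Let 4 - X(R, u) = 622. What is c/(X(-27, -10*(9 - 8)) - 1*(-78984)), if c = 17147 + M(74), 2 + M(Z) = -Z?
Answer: 17071/78366 ≈ 0.21784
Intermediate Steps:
X(R, u) = -618 (X(R, u) = 4 - 1*622 = 4 - 622 = -618)
M(Z) = -2 - Z
c = 17071 (c = 17147 + (-2 - 1*74) = 17147 + (-2 - 74) = 17147 - 76 = 17071)
c/(X(-27, -10*(9 - 8)) - 1*(-78984)) = 17071/(-618 - 1*(-78984)) = 17071/(-618 + 78984) = 17071/78366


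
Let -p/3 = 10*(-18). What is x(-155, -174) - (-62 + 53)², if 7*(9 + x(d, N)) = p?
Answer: -90/7 ≈ -12.857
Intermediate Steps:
p = 540 (p = -30*(-18) = -3*(-180) = 540)
x(d, N) = 477/7 (x(d, N) = -9 + (⅐)*540 = -9 + 540/7 = 477/7)
x(-155, -174) - (-62 + 53)² = 477/7 - (-62 + 53)² = 477/7 - 1*(-9)² = 477/7 - 1*81 = 477/7 - 81 = -90/7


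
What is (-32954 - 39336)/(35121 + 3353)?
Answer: -36145/19237 ≈ -1.8789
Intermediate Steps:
(-32954 - 39336)/(35121 + 3353) = -72290/38474 = -72290*1/38474 = -36145/19237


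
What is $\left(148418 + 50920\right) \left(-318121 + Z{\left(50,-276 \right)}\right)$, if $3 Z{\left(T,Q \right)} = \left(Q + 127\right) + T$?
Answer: $-63420182052$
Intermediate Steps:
$Z{\left(T,Q \right)} = \frac{127}{3} + \frac{Q}{3} + \frac{T}{3}$ ($Z{\left(T,Q \right)} = \frac{\left(Q + 127\right) + T}{3} = \frac{\left(127 + Q\right) + T}{3} = \frac{127 + Q + T}{3} = \frac{127}{3} + \frac{Q}{3} + \frac{T}{3}$)
$\left(148418 + 50920\right) \left(-318121 + Z{\left(50,-276 \right)}\right) = \left(148418 + 50920\right) \left(-318121 + \left(\frac{127}{3} + \frac{1}{3} \left(-276\right) + \frac{1}{3} \cdot 50\right)\right) = 199338 \left(-318121 + \left(\frac{127}{3} - 92 + \frac{50}{3}\right)\right) = 199338 \left(-318121 - 33\right) = 199338 \left(-318154\right) = -63420182052$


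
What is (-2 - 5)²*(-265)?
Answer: -12985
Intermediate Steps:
(-2 - 5)²*(-265) = (-7)²*(-265) = 49*(-265) = -12985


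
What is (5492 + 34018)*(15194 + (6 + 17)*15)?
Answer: 613945890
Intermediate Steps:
(5492 + 34018)*(15194 + (6 + 17)*15) = 39510*(15194 + 23*15) = 39510*(15194 + 345) = 39510*15539 = 613945890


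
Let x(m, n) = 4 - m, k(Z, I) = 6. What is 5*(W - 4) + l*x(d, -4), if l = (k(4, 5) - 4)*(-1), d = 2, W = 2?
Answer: -14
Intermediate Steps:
l = -2 (l = (6 - 4)*(-1) = 2*(-1) = -2)
5*(W - 4) + l*x(d, -4) = 5*(2 - 4) - 2*(4 - 1*2) = 5*(-2) - 2*(4 - 2) = -10 - 2*2 = -10 - 4 = -14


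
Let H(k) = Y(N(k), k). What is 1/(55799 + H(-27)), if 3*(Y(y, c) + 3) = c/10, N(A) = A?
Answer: 10/557951 ≈ 1.7923e-5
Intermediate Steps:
Y(y, c) = -3 + c/30 (Y(y, c) = -3 + (c/10)/3 = -3 + c/30)
H(k) = -3 + k/30
1/(55799 + H(-27)) = 1/(55799 + (-3 + (1/30)*(-27))) = 1/(55799 + (-3 - 9/10)) = 1/(55799 - 39/10) = 1/(557951/10) = 10/557951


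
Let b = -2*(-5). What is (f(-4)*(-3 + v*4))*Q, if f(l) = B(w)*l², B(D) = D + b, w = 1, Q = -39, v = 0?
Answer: 20592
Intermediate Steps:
b = 10
B(D) = 10 + D (B(D) = D + 10 = 10 + D)
f(l) = 11*l² (f(l) = (10 + 1)*l² = 11*l²)
(f(-4)*(-3 + v*4))*Q = ((11*(-4)²)*(-3 + 0*4))*(-39) = ((11*16)*(-3 + 0))*(-39) = (176*(-3))*(-39) = -528*(-39) = 20592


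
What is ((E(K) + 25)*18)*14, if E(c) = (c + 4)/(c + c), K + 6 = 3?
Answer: 6258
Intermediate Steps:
K = -3 (K = -6 + 3 = -3)
E(c) = (4 + c)/(2*c) (E(c) = (4 + c)/((2*c)) = (4 + c)*(1/(2*c)) = (4 + c)/(2*c))
((E(K) + 25)*18)*14 = (((1/2)*(4 - 3)/(-3) + 25)*18)*14 = (((1/2)*(-1/3)*1 + 25)*18)*14 = ((-1/6 + 25)*18)*14 = ((149/6)*18)*14 = 447*14 = 6258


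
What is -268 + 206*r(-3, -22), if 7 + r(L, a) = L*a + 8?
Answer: 13534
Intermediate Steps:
r(L, a) = 1 + L*a (r(L, a) = -7 + (L*a + 8) = -7 + (8 + L*a) = 1 + L*a)
-268 + 206*r(-3, -22) = -268 + 206*(1 - 3*(-22)) = -268 + 206*(1 + 66) = -268 + 206*67 = -268 + 13802 = 13534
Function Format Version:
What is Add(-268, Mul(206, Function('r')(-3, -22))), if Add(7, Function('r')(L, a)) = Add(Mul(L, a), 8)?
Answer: 13534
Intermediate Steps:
Function('r')(L, a) = Add(1, Mul(L, a)) (Function('r')(L, a) = Add(-7, Add(Mul(L, a), 8)) = Add(-7, Add(8, Mul(L, a))) = Add(1, Mul(L, a)))
Add(-268, Mul(206, Function('r')(-3, -22))) = Add(-268, Mul(206, Add(1, Mul(-3, -22)))) = Add(-268, Mul(206, Add(1, 66))) = Add(-268, Mul(206, 67)) = Add(-268, 13802) = 13534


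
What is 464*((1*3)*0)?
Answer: 0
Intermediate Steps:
464*((1*3)*0) = 464*(3*0) = 464*0 = 0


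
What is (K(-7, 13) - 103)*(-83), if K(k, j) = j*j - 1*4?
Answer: -5146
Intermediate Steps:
K(k, j) = -4 + j**2 (K(k, j) = j**2 - 4 = -4 + j**2)
(K(-7, 13) - 103)*(-83) = ((-4 + 13**2) - 103)*(-83) = ((-4 + 169) - 103)*(-83) = (165 - 103)*(-83) = 62*(-83) = -5146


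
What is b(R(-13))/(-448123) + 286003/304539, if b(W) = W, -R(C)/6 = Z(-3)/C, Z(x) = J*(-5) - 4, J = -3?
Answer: 1666118691223/1774122093861 ≈ 0.93912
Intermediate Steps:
Z(x) = 11 (Z(x) = -3*(-5) - 4 = 15 - 4 = 11)
R(C) = -66/C
b(R(-13))/(-448123) + 286003/304539 = -66/(-13)/(-448123) + 286003/304539 = -66*(-1/13)*(-1/448123) + 286003*(1/304539) = (66/13)*(-1/448123) + 286003/304539 = -66/5825599 + 286003/304539 = 1666118691223/1774122093861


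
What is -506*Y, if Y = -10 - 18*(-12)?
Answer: -104236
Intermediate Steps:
Y = 206 (Y = -10 + 216 = 206)
-506*Y = -506*206 = -104236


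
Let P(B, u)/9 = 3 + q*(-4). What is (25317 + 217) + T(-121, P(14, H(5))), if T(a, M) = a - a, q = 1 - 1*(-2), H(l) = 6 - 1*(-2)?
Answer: 25534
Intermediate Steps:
H(l) = 8 (H(l) = 6 + 2 = 8)
q = 3 (q = 1 + 2 = 3)
P(B, u) = -81 (P(B, u) = 9*(3 + 3*(-4)) = 9*(3 - 12) = 9*(-9) = -81)
T(a, M) = 0
(25317 + 217) + T(-121, P(14, H(5))) = (25317 + 217) + 0 = 25534 + 0 = 25534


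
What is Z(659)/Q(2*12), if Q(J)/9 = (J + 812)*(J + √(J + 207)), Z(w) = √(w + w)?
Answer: -√304458/2595780 + 2*√1318/216315 ≈ 0.00012309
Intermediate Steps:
Z(w) = √2*√w (Z(w) = √(2*w) = √2*√w)
Q(J) = 9*(812 + J)*(J + √(207 + J)) (Q(J) = 9*((J + 812)*(J + √(J + 207))) = 9*((812 + J)*(J + √(207 + J))) = 9*(812 + J)*(J + √(207 + J)))
Z(659)/Q(2*12) = (√2*√659)/(9*(2*12)² + 7308*(2*12) + 7308*√(207 + 2*12) + 9*(2*12)*√(207 + 2*12)) = √1318/(9*24² + 7308*24 + 7308*√(207 + 24) + 9*24*√(207 + 24)) = √1318/(9*576 + 175392 + 7308*√231 + 9*24*√231) = √1318/(5184 + 175392 + 7308*√231 + 216*√231) = √1318/(180576 + 7524*√231)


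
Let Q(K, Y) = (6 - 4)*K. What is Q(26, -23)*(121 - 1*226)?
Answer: -5460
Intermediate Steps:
Q(K, Y) = 2*K
Q(26, -23)*(121 - 1*226) = (2*26)*(121 - 1*226) = 52*(121 - 226) = 52*(-105) = -5460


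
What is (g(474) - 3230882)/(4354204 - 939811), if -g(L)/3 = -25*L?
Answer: -3195332/3414393 ≈ -0.93584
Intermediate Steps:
g(L) = 75*L (g(L) = -(-75)*L = 75*L)
(g(474) - 3230882)/(4354204 - 939811) = (75*474 - 3230882)/(4354204 - 939811) = (35550 - 3230882)/3414393 = -3195332*1/3414393 = -3195332/3414393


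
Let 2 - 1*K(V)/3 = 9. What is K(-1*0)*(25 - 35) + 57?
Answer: 267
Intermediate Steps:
K(V) = -21 (K(V) = 6 - 3*9 = 6 - 27 = -21)
K(-1*0)*(25 - 35) + 57 = -21*(25 - 35) + 57 = -21*(-10) + 57 = 210 + 57 = 267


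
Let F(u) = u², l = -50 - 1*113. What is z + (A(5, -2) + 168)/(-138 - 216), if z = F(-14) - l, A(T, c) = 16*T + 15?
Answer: 126823/354 ≈ 358.26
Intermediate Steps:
l = -163 (l = -50 - 113 = -163)
A(T, c) = 15 + 16*T
z = 359 (z = (-14)² - 1*(-163) = 196 + 163 = 359)
z + (A(5, -2) + 168)/(-138 - 216) = 359 + ((15 + 16*5) + 168)/(-138 - 216) = 359 + ((15 + 80) + 168)/(-354) = 359 + (95 + 168)*(-1/354) = 359 + 263*(-1/354) = 359 - 263/354 = 126823/354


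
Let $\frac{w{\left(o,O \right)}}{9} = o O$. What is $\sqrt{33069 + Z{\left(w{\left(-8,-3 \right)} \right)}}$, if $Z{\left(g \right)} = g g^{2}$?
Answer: $\sqrt{10110765} \approx 3179.7$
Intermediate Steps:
$w{\left(o,O \right)} = 9 O o$ ($w{\left(o,O \right)} = 9 o O = 9 O o$)
$Z{\left(g \right)} = g^{3}$
$\sqrt{33069 + Z{\left(w{\left(-8,-3 \right)} \right)}} = \sqrt{33069 + \left(9 \left(-3\right) \left(-8\right)\right)^{3}} = \sqrt{33069 + 216^{3}} = \sqrt{33069 + 10077696} = \sqrt{10110765}$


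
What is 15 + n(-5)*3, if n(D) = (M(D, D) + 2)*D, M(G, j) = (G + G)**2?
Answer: -1515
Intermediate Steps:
M(G, j) = 4*G**2 (M(G, j) = (2*G)**2 = 4*G**2)
n(D) = D*(2 + 4*D**2) (n(D) = (4*D**2 + 2)*D = (2 + 4*D**2)*D = D*(2 + 4*D**2))
15 + n(-5)*3 = 15 + (2*(-5) + 4*(-5)**3)*3 = 15 + (-10 + 4*(-125))*3 = 15 + (-10 - 500)*3 = 15 - 510*3 = 15 - 1530 = -1515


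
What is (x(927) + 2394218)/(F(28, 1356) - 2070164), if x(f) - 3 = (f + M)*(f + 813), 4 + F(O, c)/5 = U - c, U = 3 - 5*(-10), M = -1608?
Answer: -1209281/2076699 ≈ -0.58231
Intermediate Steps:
U = 53 (U = 3 + 50 = 53)
F(O, c) = 245 - 5*c (F(O, c) = -20 + 5*(53 - c) = -20 + (265 - 5*c) = 245 - 5*c)
x(f) = 3 + (-1608 + f)*(813 + f) (x(f) = 3 + (f - 1608)*(f + 813) = 3 + (-1608 + f)*(813 + f))
(x(927) + 2394218)/(F(28, 1356) - 2070164) = ((-1307301 + 927² - 795*927) + 2394218)/((245 - 5*1356) - 2070164) = ((-1307301 + 859329 - 736965) + 2394218)/((245 - 6780) - 2070164) = (-1184937 + 2394218)/(-6535 - 2070164) = 1209281/(-2076699) = 1209281*(-1/2076699) = -1209281/2076699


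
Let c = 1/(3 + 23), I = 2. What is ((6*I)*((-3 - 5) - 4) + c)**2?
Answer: 14010049/676 ≈ 20725.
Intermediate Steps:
c = 1/26 ≈ 0.038462
((6*I)*((-3 - 5) - 4) + c)**2 = ((6*2)*((-3 - 5) - 4) + 1/26)**2 = (12*(-8 - 4) + 1/26)**2 = (12*(-12) + 1/26)**2 = (-144 + 1/26)**2 = (-3743/26)**2 = 14010049/676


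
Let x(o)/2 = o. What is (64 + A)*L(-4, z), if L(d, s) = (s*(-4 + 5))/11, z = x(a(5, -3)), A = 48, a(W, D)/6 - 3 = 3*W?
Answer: 24192/11 ≈ 2199.3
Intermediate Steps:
a(W, D) = 18 + 18*W (a(W, D) = 18 + 6*(3*W) = 18 + 18*W)
x(o) = 2*o
z = 216 (z = 2*(18 + 18*5) = 2*(18 + 90) = 2*108 = 216)
L(d, s) = s/11 (L(d, s) = (s*1)*(1/11) = s*(1/11) = s/11)
(64 + A)*L(-4, z) = (64 + 48)*((1/11)*216) = 112*(216/11) = 24192/11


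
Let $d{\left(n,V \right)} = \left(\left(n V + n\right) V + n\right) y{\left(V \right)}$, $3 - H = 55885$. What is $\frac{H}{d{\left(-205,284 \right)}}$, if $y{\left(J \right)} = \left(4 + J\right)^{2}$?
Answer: $\frac{27941}{688140956160} \approx 4.0604 \cdot 10^{-8}$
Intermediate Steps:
$H = -55882$ ($H = 3 - 55885 = -55882$)
$d{\left(n,V \right)} = \left(4 + V\right)^{2} \left(n + V \left(n + V n\right)\right)$ ($d{\left(n,V \right)} = \left(\left(n V + n\right) V + n\right) \left(4 + V\right)^{2} = \left(\left(V n + n\right) V + n\right) \left(4 + V\right)^{2} = \left(\left(n + V n\right) V + n\right) \left(4 + V\right)^{2} = \left(V \left(n + V n\right) + n\right) \left(4 + V\right)^{2} = \left(n + V \left(n + V n\right)\right) \left(4 + V\right)^{2} = \left(4 + V\right)^{2} \left(n + V \left(n + V n\right)\right)$)
$\frac{H}{d{\left(-205,284 \right)}} = - \frac{55882}{\left(-205\right) \left(4 + 284\right)^{2} \left(1 + 284 + 284^{2}\right)} = - \frac{55882}{\left(-205\right) 288^{2} \left(1 + 284 + 80656\right)} = - \frac{55882}{\left(-205\right) 82944 \cdot 80941} = - \frac{55882}{-1376281912320} = \left(-55882\right) \left(- \frac{1}{1376281912320}\right) = \frac{27941}{688140956160}$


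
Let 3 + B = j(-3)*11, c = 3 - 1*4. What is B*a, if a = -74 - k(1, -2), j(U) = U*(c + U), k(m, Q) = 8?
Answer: -10578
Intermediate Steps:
c = -1 (c = 3 - 4 = -1)
j(U) = U*(-1 + U)
a = -82 (a = -74 - 1*8 = -74 - 8 = -82)
B = 129 (B = -3 - 3*(-1 - 3)*11 = -3 - 3*(-4)*11 = -3 + 12*11 = -3 + 132 = 129)
B*a = 129*(-82) = -10578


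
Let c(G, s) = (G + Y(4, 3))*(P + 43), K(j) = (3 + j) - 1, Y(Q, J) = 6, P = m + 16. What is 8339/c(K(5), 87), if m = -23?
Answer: 8339/468 ≈ 17.818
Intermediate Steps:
P = -7 (P = -23 + 16 = -7)
K(j) = 2 + j
c(G, s) = 216 + 36*G (c(G, s) = (G + 6)*(-7 + 43) = (6 + G)*36 = 216 + 36*G)
8339/c(K(5), 87) = 8339/(216 + 36*(2 + 5)) = 8339/(216 + 36*7) = 8339/(216 + 252) = 8339/468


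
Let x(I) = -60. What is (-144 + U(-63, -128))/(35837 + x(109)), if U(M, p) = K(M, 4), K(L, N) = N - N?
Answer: -144/35777 ≈ -0.0040249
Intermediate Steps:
K(L, N) = 0
U(M, p) = 0
(-144 + U(-63, -128))/(35837 + x(109)) = (-144 + 0)/(35837 - 60) = -144/35777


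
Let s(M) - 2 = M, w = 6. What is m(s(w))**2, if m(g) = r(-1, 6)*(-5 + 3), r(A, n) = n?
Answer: 144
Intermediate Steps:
s(M) = 2 + M
m(g) = -12 (m(g) = 6*(-5 + 3) = 6*(-2) = -12)
m(s(w))**2 = (-12)**2 = 144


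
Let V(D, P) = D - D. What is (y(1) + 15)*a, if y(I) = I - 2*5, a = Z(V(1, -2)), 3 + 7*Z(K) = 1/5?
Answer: -12/5 ≈ -2.4000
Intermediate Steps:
V(D, P) = 0
Z(K) = -⅖ (Z(K) = -3/7 + (⅐)/5 = -3/7 + (⅐)*(⅕) = -3/7 + 1/35 = -⅖)
a = -⅖ ≈ -0.40000
y(I) = -10 + I (y(I) = I - 10 = -10 + I)
(y(1) + 15)*a = ((-10 + 1) + 15)*(-⅖) = (-9 + 15)*(-⅖) = 6*(-⅖) = -12/5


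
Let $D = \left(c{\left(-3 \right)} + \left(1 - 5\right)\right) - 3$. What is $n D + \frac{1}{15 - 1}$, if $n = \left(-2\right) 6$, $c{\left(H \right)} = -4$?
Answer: $\frac{1849}{14} \approx 132.07$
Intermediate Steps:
$n = -12$
$D = -11$ ($D = \left(-4 + \left(1 - 5\right)\right) - 3 = \left(-4 - 4\right) - 3 = -8 - 3 = -11$)
$n D + \frac{1}{15 - 1} = \left(-12\right) \left(-11\right) + \frac{1}{15 - 1} = 132 + \frac{1}{14} = \frac{1849}{14}$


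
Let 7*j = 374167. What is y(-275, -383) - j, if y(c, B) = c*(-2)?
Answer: -370317/7 ≈ -52902.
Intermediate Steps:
j = 374167/7 (j = (1/7)*374167 = 374167/7 ≈ 53452.)
y(c, B) = -2*c
y(-275, -383) - j = -2*(-275) - 1*374167/7 = 550 - 374167/7 = -370317/7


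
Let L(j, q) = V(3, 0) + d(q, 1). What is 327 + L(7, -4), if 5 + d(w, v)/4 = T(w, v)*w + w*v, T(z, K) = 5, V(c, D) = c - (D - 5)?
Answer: 219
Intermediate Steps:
V(c, D) = 5 + c - D (V(c, D) = c - (-5 + D) = c + (5 - D) = 5 + c - D)
d(w, v) = -20 + 20*w + 4*v*w (d(w, v) = -20 + 4*(5*w + w*v) = -20 + 4*(5*w + v*w) = -20 + (20*w + 4*v*w) = -20 + 20*w + 4*v*w)
L(j, q) = -12 + 24*q (L(j, q) = (5 + 3 - 1*0) + (-20 + 20*q + 4*1*q) = (5 + 3 + 0) + (-20 + 20*q + 4*q) = 8 + (-20 + 24*q) = -12 + 24*q)
327 + L(7, -4) = 327 + (-12 + 24*(-4)) = 327 + (-12 - 96) = 327 - 108 = 219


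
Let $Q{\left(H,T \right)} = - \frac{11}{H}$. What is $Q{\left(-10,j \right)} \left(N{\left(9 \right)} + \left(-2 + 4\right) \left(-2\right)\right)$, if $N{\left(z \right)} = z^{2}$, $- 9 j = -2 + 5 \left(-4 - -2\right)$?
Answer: $\frac{847}{10} \approx 84.7$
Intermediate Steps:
$j = \frac{4}{3}$ ($j = - \frac{-2 + 5 \left(-4 - -2\right)}{9} = - \frac{-2 + 5 \left(-4 + 2\right)}{9} = - \frac{-2 + 5 \left(-2\right)}{9} = - \frac{-2 - 10}{9} = \left(- \frac{1}{9}\right) \left(-12\right) = \frac{4}{3} \approx 1.3333$)
$Q{\left(-10,j \right)} \left(N{\left(9 \right)} + \left(-2 + 4\right) \left(-2\right)\right) = - \frac{11}{-10} \left(9^{2} + \left(-2 + 4\right) \left(-2\right)\right) = \left(-11\right) \left(- \frac{1}{10}\right) \left(81 + 2 \left(-2\right)\right) = \frac{11 \left(81 - 4\right)}{10} = \frac{11}{10} \cdot 77 = \frac{847}{10}$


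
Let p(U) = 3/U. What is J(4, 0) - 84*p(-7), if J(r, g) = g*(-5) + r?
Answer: 40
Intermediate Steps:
J(r, g) = r - 5*g (J(r, g) = -5*g + r = r - 5*g)
J(4, 0) - 84*p(-7) = (4 - 5*0) - 252/(-7) = (4 + 0) - 252*(-1)/7 = 4 - 84*(-3/7) = 4 + 36 = 40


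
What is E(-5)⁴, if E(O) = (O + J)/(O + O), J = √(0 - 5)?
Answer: (5 - I*√5)⁴/10000 ≈ -0.01 - 0.089443*I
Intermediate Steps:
J = I*√5 (J = √(-5) = I*√5 ≈ 2.2361*I)
E(O) = (O + I*√5)/(2*O) (E(O) = (O + I*√5)/(O + O) = (O + I*√5)/((2*O)) = (O + I*√5)*(1/(2*O)) = (O + I*√5)/(2*O))
E(-5)⁴ = ((½)*(-5 + I*√5)/(-5))⁴ = ((½)*(-⅕)*(-5 + I*√5))⁴ = (½ - I*√5/10)⁴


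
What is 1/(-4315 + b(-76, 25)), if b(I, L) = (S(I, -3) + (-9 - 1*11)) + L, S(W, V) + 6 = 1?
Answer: -1/4315 ≈ -0.00023175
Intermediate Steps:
S(W, V) = -5 (S(W, V) = -6 + 1 = -5)
b(I, L) = -25 + L (b(I, L) = (-5 + (-9 - 1*11)) + L = (-5 + (-9 - 11)) + L = (-5 - 20) + L = -25 + L)
1/(-4315 + b(-76, 25)) = 1/(-4315 + (-25 + 25)) = 1/(-4315 + 0) = 1/(-4315) = -1/4315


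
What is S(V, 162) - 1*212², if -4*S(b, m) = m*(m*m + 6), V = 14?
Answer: -1108069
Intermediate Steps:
S(b, m) = -m*(6 + m²)/4 (S(b, m) = -m*(m*m + 6)/4 = -m*(m² + 6)/4 = -m*(6 + m²)/4)
S(V, 162) - 1*212² = -¼*162*(6 + 162²) - 1*212² = -¼*162*(6 + 26244) - 1*44944 = -¼*162*26250 - 44944 = -1063125 - 44944 = -1108069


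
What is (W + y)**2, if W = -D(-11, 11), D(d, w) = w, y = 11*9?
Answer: 7744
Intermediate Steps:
y = 99
W = -11 (W = -1*11 = -11)
(W + y)**2 = (-11 + 99)**2 = 88**2 = 7744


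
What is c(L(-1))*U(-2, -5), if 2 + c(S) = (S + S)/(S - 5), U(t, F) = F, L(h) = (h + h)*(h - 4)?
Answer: -10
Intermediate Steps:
L(h) = 2*h*(-4 + h) (L(h) = (2*h)*(-4 + h) = 2*h*(-4 + h))
c(S) = -2 + 2*S/(-5 + S) (c(S) = -2 + (S + S)/(S - 5) = -2 + (2*S)/(-5 + S) = -2 + 2*S/(-5 + S))
c(L(-1))*U(-2, -5) = (10/(-5 + 2*(-1)*(-4 - 1)))*(-5) = (10/(-5 + 2*(-1)*(-5)))*(-5) = (10/(-5 + 10))*(-5) = (10/5)*(-5) = (10*(⅕))*(-5) = 2*(-5) = -10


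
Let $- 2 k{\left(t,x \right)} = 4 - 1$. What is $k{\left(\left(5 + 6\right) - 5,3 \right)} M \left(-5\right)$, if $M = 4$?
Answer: $30$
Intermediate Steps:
$k{\left(t,x \right)} = - \frac{3}{2}$ ($k{\left(t,x \right)} = - \frac{4 - 1}{2} = \left(- \frac{1}{2}\right) 3 = - \frac{3}{2}$)
$k{\left(\left(5 + 6\right) - 5,3 \right)} M \left(-5\right) = \left(- \frac{3}{2}\right) 4 \left(-5\right) = \left(-6\right) \left(-5\right) = 30$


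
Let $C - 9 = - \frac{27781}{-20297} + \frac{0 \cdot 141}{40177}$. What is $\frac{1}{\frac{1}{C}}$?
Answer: $\frac{210454}{20297} \approx 10.369$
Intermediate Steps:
$C = \frac{210454}{20297}$ ($C = 9 + \left(- \frac{27781}{-20297} + \frac{0 \cdot 141}{40177}\right) = 9 + \left(\left(-27781\right) \left(- \frac{1}{20297}\right) + 0 \cdot \frac{1}{40177}\right) = 9 + \left(\frac{27781}{20297} + 0\right) = 9 + \frac{27781}{20297} = \frac{210454}{20297} \approx 10.369$)
$\frac{1}{\frac{1}{C}} = \frac{1}{\frac{1}{\frac{210454}{20297}}} = \frac{1}{\frac{20297}{210454}} = \frac{210454}{20297}$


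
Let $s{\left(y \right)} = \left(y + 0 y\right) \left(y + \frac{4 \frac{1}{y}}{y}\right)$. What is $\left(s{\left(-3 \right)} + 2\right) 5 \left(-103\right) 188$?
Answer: $- \frac{2807780}{3} \approx -9.3593 \cdot 10^{5}$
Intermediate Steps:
$s{\left(y \right)} = y \left(y + \frac{4}{y^{2}}\right)$ ($s{\left(y \right)} = \left(y + 0\right) \left(y + \frac{4}{y^{2}}\right) = y \left(y + \frac{4}{y^{2}}\right)$)
$\left(s{\left(-3 \right)} + 2\right) 5 \left(-103\right) 188 = \left(\frac{4 + \left(-3\right)^{3}}{-3} + 2\right) 5 \left(-103\right) 188 = \left(- \frac{4 - 27}{3} + 2\right) 5 \left(-103\right) 188 = \left(\left(- \frac{1}{3}\right) \left(-23\right) + 2\right) 5 \left(-103\right) 188 = \left(\frac{23}{3} + 2\right) 5 \left(-103\right) 188 = \frac{29}{3} \cdot 5 \left(-103\right) 188 = \frac{145}{3} \left(-103\right) 188 = \left(- \frac{14935}{3}\right) 188 = - \frac{2807780}{3}$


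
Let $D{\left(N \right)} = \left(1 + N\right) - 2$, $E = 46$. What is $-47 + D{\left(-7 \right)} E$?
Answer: $-415$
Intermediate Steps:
$D{\left(N \right)} = -1 + N$
$-47 + D{\left(-7 \right)} E = -47 + \left(-1 - 7\right) 46 = -47 - 368 = -415$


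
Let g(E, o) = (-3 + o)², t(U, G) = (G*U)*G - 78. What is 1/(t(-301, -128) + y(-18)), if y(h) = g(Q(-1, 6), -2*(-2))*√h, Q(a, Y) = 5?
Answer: -2465831/12160645041131 - 3*I*√2/24321290082262 ≈ -2.0277e-7 - 1.7444e-13*I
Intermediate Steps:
t(U, G) = -78 + U*G² (t(U, G) = U*G² - 78 = -78 + U*G²)
y(h) = √h (y(h) = (-3 - 2*(-2))²*√h = (-3 + 4)²*√h = 1²*√h = 1*√h = √h)
1/(t(-301, -128) + y(-18)) = 1/((-78 - 301*(-128)²) + √(-18)) = 1/((-78 - 301*16384) + 3*I*√2) = 1/((-78 - 4931584) + 3*I*√2) = 1/(-4931662 + 3*I*√2)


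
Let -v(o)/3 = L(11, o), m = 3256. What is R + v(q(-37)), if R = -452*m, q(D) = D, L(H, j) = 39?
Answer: -1471829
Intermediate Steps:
v(o) = -117 (v(o) = -3*39 = -117)
R = -1471712 (R = -452*3256 = -1471712)
R + v(q(-37)) = -1471712 - 117 = -1471829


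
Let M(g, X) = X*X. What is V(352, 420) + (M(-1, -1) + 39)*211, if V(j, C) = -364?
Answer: 8076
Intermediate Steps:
M(g, X) = X²
V(352, 420) + (M(-1, -1) + 39)*211 = -364 + ((-1)² + 39)*211 = -364 + (1 + 39)*211 = -364 + 40*211 = -364 + 8440 = 8076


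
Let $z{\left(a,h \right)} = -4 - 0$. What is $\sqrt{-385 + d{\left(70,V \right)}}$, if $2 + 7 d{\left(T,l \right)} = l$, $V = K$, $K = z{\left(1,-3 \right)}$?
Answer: $\frac{i \sqrt{18907}}{7} \approx 19.643 i$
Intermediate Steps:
$z{\left(a,h \right)} = -4$ ($z{\left(a,h \right)} = -4 + 0 = -4$)
$K = -4$
$V = -4$
$d{\left(T,l \right)} = - \frac{2}{7} + \frac{l}{7}$
$\sqrt{-385 + d{\left(70,V \right)}} = \sqrt{-385 + \left(- \frac{2}{7} + \frac{1}{7} \left(-4\right)\right)} = \sqrt{-385 - \frac{6}{7}} = \sqrt{- \frac{2701}{7}} = \frac{i \sqrt{18907}}{7}$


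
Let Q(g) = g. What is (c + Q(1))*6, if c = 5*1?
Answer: 36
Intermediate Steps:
c = 5
(c + Q(1))*6 = (5 + 1)*6 = 6*6 = 36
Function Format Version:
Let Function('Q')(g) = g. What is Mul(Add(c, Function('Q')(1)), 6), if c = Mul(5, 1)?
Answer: 36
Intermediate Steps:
c = 5
Mul(Add(c, Function('Q')(1)), 6) = Mul(Add(5, 1), 6) = Mul(6, 6) = 36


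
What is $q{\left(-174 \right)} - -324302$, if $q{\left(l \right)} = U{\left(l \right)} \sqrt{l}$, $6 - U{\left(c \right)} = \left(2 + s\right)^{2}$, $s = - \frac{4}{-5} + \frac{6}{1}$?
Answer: $324302 - \frac{1786 i \sqrt{174}}{25} \approx 3.243 \cdot 10^{5} - 942.36 i$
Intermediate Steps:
$s = \frac{34}{5}$ ($s = \left(-4\right) \left(- \frac{1}{5}\right) + 6 \cdot 1 = \frac{4}{5} + 6 = \frac{34}{5} \approx 6.8$)
$U{\left(c \right)} = - \frac{1786}{25}$ ($U{\left(c \right)} = 6 - \left(2 + \frac{34}{5}\right)^{2} = 6 - \left(\frac{44}{5}\right)^{2} = 6 - \frac{1936}{25} = - \frac{1786}{25}$)
$q{\left(l \right)} = - \frac{1786 \sqrt{l}}{25}$
$q{\left(-174 \right)} - -324302 = - \frac{1786 \sqrt{-174}}{25} - -324302 = - \frac{1786 i \sqrt{174}}{25} + 324302 = 324302 - \frac{1786 i \sqrt{174}}{25}$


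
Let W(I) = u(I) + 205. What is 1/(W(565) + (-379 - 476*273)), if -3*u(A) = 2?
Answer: -3/390368 ≈ -7.6851e-6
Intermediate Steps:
u(A) = -2/3 (u(A) = -1/3*2 = -2/3)
W(I) = 613/3 (W(I) = -2/3 + 205 = 613/3)
1/(W(565) + (-379 - 476*273)) = 1/(613/3 + (-379 - 476*273)) = 1/(613/3 + (-379 - 129948)) = 1/(613/3 - 130327) = 1/(-390368/3) = -3/390368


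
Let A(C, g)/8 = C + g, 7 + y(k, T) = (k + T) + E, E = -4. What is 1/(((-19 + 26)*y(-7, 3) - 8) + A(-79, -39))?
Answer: -1/1057 ≈ -0.00094607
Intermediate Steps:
y(k, T) = -11 + T + k (y(k, T) = -7 + ((k + T) - 4) = -7 + ((T + k) - 4) = -7 + (-4 + T + k) = -11 + T + k)
A(C, g) = 8*C + 8*g (A(C, g) = 8*(C + g) = 8*C + 8*g)
1/(((-19 + 26)*y(-7, 3) - 8) + A(-79, -39)) = 1/(((-19 + 26)*(-11 + 3 - 7) - 8) + (8*(-79) + 8*(-39))) = 1/((7*(-15) - 8) + (-632 - 312)) = 1/((-105 - 8) - 944) = 1/(-113 - 944) = 1/(-1057) = -1/1057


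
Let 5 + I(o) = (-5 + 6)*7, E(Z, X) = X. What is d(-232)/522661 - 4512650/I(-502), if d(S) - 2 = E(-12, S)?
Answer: -1179293081055/522661 ≈ -2.2563e+6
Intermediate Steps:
d(S) = 2 + S
I(o) = 2 (I(o) = -5 + (-5 + 6)*7 = -5 + 1*7 = -5 + 7 = 2)
d(-232)/522661 - 4512650/I(-502) = (2 - 232)/522661 - 4512650/2 = -230*1/522661 - 4512650*1/2 = -230/522661 - 2256325 = -1179293081055/522661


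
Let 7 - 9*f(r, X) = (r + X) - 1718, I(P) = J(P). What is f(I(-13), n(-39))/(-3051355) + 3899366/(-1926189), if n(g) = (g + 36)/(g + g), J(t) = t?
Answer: -309366769431107/152814647338470 ≈ -2.0245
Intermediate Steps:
n(g) = (36 + g)/(2*g) (n(g) = (36 + g)/((2*g)) = (36 + g)*(1/(2*g)) = (36 + g)/(2*g))
I(P) = P
f(r, X) = 575/3 - X/9 - r/9 (f(r, X) = 7/9 - ((r + X) - 1718)/9 = 7/9 - ((X + r) - 1718)/9 = 7/9 - (-1718 + X + r)/9 = 7/9 + (1718/9 - X/9 - r/9) = 575/3 - X/9 - r/9)
f(I(-13), n(-39))/(-3051355) + 3899366/(-1926189) = (575/3 - (36 - 39)/(18*(-39)) - 1/9*(-13))/(-3051355) + 3899366/(-1926189) = (575/3 - (-1)*(-3)/(18*39) + 13/9)*(-1/3051355) + 3899366*(-1/1926189) = (575/3 - 1/9*1/26 + 13/9)*(-1/3051355) - 3899366/1926189 = (575/3 - 1/234 + 13/9)*(-1/3051355) - 3899366/1926189 = (45187/234)*(-1/3051355) - 3899366/1926189 = -45187/714017070 - 3899366/1926189 = -309366769431107/152814647338470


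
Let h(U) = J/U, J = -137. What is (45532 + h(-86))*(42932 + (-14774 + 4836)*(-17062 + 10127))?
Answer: 135025652151609/43 ≈ 3.1401e+12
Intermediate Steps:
h(U) = -137/U
(45532 + h(-86))*(42932 + (-14774 + 4836)*(-17062 + 10127)) = (45532 - 137/(-86))*(42932 + (-14774 + 4836)*(-17062 + 10127)) = (45532 - 137*(-1/86))*(42932 - 9938*(-6935)) = (45532 + 137/86)*(42932 + 68920030) = (3915889/86)*68962962 = 135025652151609/43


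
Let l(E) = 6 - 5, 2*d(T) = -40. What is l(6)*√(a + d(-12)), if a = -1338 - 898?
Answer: 4*I*√141 ≈ 47.497*I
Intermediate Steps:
a = -2236
d(T) = -20 (d(T) = (½)*(-40) = -20)
l(E) = 1
l(6)*√(a + d(-12)) = 1*√(-2236 - 20) = 1*√(-2256) = 1*(4*I*√141) = 4*I*√141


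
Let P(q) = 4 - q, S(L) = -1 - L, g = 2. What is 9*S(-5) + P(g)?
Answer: 38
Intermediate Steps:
9*S(-5) + P(g) = 9*(-1 - 1*(-5)) + (4 - 1*2) = 9*(-1 + 5) + (4 - 2) = 9*4 + 2 = 36 + 2 = 38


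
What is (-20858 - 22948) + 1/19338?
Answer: -847120427/19338 ≈ -43806.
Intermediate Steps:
(-20858 - 22948) + 1/19338 = -43806 + 1/19338 = -847120427/19338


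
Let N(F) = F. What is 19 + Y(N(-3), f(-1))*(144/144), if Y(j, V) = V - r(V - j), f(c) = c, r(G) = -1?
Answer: 19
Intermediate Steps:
Y(j, V) = 1 + V (Y(j, V) = V - 1*(-1) = V + 1 = 1 + V)
19 + Y(N(-3), f(-1))*(144/144) = 19 + (1 - 1)*(144/144) = 19 + 0*(144*(1/144)) = 19 + 0*1 = 19 + 0 = 19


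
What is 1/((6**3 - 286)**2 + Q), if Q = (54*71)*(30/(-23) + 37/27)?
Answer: 23/118522 ≈ 0.00019406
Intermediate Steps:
Q = 5822/23 (Q = 3834*(30*(-1/23) + 37*(1/27)) = 3834*(-30/23 + 37/27) = 3834*(41/621) = 5822/23 ≈ 253.13)
1/((6**3 - 286)**2 + Q) = 1/((6**3 - 286)**2 + 5822/23) = 1/((216 - 286)**2 + 5822/23) = 1/((-70)**2 + 5822/23) = 1/(4900 + 5822/23) = 1/(118522/23) = 23/118522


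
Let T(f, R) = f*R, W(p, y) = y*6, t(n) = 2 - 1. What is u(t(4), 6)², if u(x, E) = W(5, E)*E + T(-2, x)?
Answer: 45796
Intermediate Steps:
t(n) = 1
W(p, y) = 6*y
T(f, R) = R*f
u(x, E) = -2*x + 6*E² (u(x, E) = (6*E)*E + x*(-2) = 6*E² - 2*x = -2*x + 6*E²)
u(t(4), 6)² = (-2*1 + 6*6²)² = (-2 + 6*36)² = (-2 + 216)² = 214² = 45796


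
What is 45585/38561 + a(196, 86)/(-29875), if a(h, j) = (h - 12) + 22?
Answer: 1353908309/1152009875 ≈ 1.1753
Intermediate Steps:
a(h, j) = 10 + h (a(h, j) = (-12 + h) + 22 = 10 + h)
45585/38561 + a(196, 86)/(-29875) = 45585/38561 + (10 + 196)/(-29875) = 45585*(1/38561) + 206*(-1/29875) = 45585/38561 - 206/29875 = 1353908309/1152009875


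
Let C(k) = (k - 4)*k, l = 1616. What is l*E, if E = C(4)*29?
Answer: 0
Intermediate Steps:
C(k) = k*(-4 + k) (C(k) = (-4 + k)*k = k*(-4 + k))
E = 0 (E = (4*(-4 + 4))*29 = (4*0)*29 = 0*29 = 0)
l*E = 1616*0 = 0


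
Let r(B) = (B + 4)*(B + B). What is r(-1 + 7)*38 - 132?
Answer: 4428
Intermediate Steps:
r(B) = 2*B*(4 + B) (r(B) = (4 + B)*(2*B) = 2*B*(4 + B))
r(-1 + 7)*38 - 132 = (2*(-1 + 7)*(4 + (-1 + 7)))*38 - 132 = (2*6*(4 + 6))*38 - 132 = (2*6*10)*38 - 132 = 120*38 - 132 = 4560 - 132 = 4428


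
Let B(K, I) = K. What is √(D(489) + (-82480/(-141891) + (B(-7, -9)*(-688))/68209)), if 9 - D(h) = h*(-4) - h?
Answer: √229923295709929623457638/9678243219 ≈ 49.544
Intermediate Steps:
D(h) = 9 + 5*h (D(h) = 9 - (h*(-4) - h) = 9 - (-4*h - h) = 9 - (-5)*h = 9 + 5*h)
√(D(489) + (-82480/(-141891) + (B(-7, -9)*(-688))/68209)) = √((9 + 5*489) + (-82480/(-141891) - 7*(-688)/68209)) = √((9 + 2445) + (-82480*(-1/141891) + 4816*(1/68209))) = √(2454 + (82480/141891 + 4816/68209)) = √(2454 + 6309225376/9678243219) = √(23756718084802/9678243219) = √229923295709929623457638/9678243219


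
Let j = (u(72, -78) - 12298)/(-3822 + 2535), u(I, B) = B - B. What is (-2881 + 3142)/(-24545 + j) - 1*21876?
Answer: -4830638793/220819 ≈ -21876.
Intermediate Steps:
u(I, B) = 0
j = 86/9 (j = (0 - 12298)/(-3822 + 2535) = -12298/(-1287) = -12298*(-1/1287) = 86/9 ≈ 9.5556)
(-2881 + 3142)/(-24545 + j) - 1*21876 = (-2881 + 3142)/(-24545 + 86/9) - 1*21876 = 261/(-220819/9) - 21876 = 261*(-9/220819) - 21876 = -2349/220819 - 21876 = -4830638793/220819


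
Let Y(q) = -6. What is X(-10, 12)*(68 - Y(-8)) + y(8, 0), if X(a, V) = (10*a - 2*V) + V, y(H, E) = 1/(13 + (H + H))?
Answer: -240351/29 ≈ -8288.0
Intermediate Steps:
y(H, E) = 1/(13 + 2*H)
X(a, V) = -V + 10*a (X(a, V) = (-2*V + 10*a) + V = -V + 10*a)
X(-10, 12)*(68 - Y(-8)) + y(8, 0) = (-1*12 + 10*(-10))*(68 - 1*(-6)) + 1/(13 + 2*8) = (-12 - 100)*(68 + 6) + 1/(13 + 16) = -112*74 + 1/29 = -8288 + 1/29 = -240351/29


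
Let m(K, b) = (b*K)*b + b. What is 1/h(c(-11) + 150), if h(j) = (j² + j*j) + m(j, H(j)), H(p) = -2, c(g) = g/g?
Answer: 1/46204 ≈ 2.1643e-5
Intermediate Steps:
c(g) = 1
m(K, b) = b + K*b² (m(K, b) = (K*b)*b + b = K*b² + b = b + K*b²)
h(j) = -2 + 2*j² + 4*j (h(j) = (j² + j*j) - 2*(1 + j*(-2)) = (j² + j²) - 2*(1 - 2*j) = 2*j² + (-2 + 4*j) = -2 + 2*j² + 4*j)
1/h(c(-11) + 150) = 1/(-2 + 2*(1 + 150)² + 4*(1 + 150)) = 1/(-2 + 2*151² + 4*151) = 1/(-2 + 2*22801 + 604) = 1/(-2 + 45602 + 604) = 1/46204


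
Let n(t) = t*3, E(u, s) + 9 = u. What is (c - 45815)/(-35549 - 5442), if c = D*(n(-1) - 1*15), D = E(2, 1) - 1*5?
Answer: 45599/40991 ≈ 1.1124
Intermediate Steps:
E(u, s) = -9 + u
n(t) = 3*t
D = -12 (D = (-9 + 2) - 1*5 = -7 - 5 = -12)
c = 216 (c = -12*(3*(-1) - 1*15) = -12*(-3 - 15) = -12*(-18) = 216)
(c - 45815)/(-35549 - 5442) = (216 - 45815)/(-35549 - 5442) = -45599/(-40991) = -45599*(-1/40991) = 45599/40991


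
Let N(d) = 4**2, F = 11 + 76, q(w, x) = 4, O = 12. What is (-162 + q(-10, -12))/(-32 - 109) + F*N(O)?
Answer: 196430/141 ≈ 1393.1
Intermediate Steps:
F = 87
N(d) = 16
(-162 + q(-10, -12))/(-32 - 109) + F*N(O) = (-162 + 4)/(-32 - 109) + 87*16 = -158/(-141) + 1392 = -158*(-1/141) + 1392 = 158/141 + 1392 = 196430/141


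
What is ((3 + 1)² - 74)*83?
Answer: -4814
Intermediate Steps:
((3 + 1)² - 74)*83 = (4² - 74)*83 = (16 - 74)*83 = -58*83 = -4814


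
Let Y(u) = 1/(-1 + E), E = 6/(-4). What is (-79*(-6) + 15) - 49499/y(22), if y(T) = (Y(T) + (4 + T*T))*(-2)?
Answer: 2631859/4876 ≈ 539.76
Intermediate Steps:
E = -3/2 (E = 6*(-¼) = -3/2 ≈ -1.5000)
Y(u) = -⅖ (Y(u) = 1/(-1 - 3/2) = 1/(-5/2) = -⅖)
y(T) = -36/5 - 2*T² (y(T) = (-⅖ + (4 + T*T))*(-2) = (-⅖ + (4 + T²))*(-2) = (18/5 + T²)*(-2) = -36/5 - 2*T²)
(-79*(-6) + 15) - 49499/y(22) = (-79*(-6) + 15) - 49499/(-36/5 - 2*22²) = (474 + 15) - 49499/(-36/5 - 2*484) = 489 - 49499/(-36/5 - 968) = 489 - 49499/(-4876/5) = 489 - 49499*(-5/4876) = 489 + 247495/4876 = 2631859/4876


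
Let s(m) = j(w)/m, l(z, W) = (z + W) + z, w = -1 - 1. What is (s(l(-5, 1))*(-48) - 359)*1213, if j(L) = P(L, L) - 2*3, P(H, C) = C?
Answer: -1461665/3 ≈ -4.8722e+5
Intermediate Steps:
w = -2
j(L) = -6 + L (j(L) = L - 2*3 = L - 6 = -6 + L)
l(z, W) = W + 2*z (l(z, W) = (W + z) + z = W + 2*z)
s(m) = -8/m (s(m) = (-6 - 2)/m = -8/m)
(s(l(-5, 1))*(-48) - 359)*1213 = (-8/(1 + 2*(-5))*(-48) - 359)*1213 = (-8/(1 - 10)*(-48) - 359)*1213 = (-8/(-9)*(-48) - 359)*1213 = (-8*(-1/9)*(-48) - 359)*1213 = ((8/9)*(-48) - 359)*1213 = (-128/3 - 359)*1213 = -1205/3*1213 = -1461665/3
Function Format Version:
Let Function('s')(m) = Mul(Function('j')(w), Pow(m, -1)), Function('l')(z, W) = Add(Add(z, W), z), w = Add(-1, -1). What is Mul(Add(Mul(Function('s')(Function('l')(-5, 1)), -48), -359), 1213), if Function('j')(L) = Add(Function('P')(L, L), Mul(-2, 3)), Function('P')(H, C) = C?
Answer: Rational(-1461665, 3) ≈ -4.8722e+5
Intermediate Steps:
w = -2
Function('j')(L) = Add(-6, L) (Function('j')(L) = Add(L, Mul(-2, 3)) = Add(L, -6) = Add(-6, L))
Function('l')(z, W) = Add(W, Mul(2, z)) (Function('l')(z, W) = Add(Add(W, z), z) = Add(W, Mul(2, z)))
Function('s')(m) = Mul(-8, Pow(m, -1)) (Function('s')(m) = Mul(Add(-6, -2), Pow(m, -1)) = Mul(-8, Pow(m, -1)))
Mul(Add(Mul(Function('s')(Function('l')(-5, 1)), -48), -359), 1213) = Mul(Add(Mul(Mul(-8, Pow(Add(1, Mul(2, -5)), -1)), -48), -359), 1213) = Mul(Add(Mul(Mul(-8, Pow(Add(1, -10), -1)), -48), -359), 1213) = Mul(Add(Mul(Mul(-8, Pow(-9, -1)), -48), -359), 1213) = Mul(Add(Mul(Mul(-8, Rational(-1, 9)), -48), -359), 1213) = Mul(Add(Mul(Rational(8, 9), -48), -359), 1213) = Mul(Add(Rational(-128, 3), -359), 1213) = Mul(Rational(-1205, 3), 1213) = Rational(-1461665, 3)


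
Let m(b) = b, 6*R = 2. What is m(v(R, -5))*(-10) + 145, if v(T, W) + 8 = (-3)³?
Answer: 495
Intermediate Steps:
R = ⅓ (R = (⅙)*2 = ⅓ ≈ 0.33333)
v(T, W) = -35 (v(T, W) = -8 + (-3)³ = -8 - 27 = -35)
m(v(R, -5))*(-10) + 145 = -35*(-10) + 145 = 350 + 145 = 495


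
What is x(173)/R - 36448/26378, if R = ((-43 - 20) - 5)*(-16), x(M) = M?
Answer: -17546015/14349632 ≈ -1.2227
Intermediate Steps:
R = 1088 (R = (-63 - 5)*(-16) = -68*(-16) = 1088)
x(173)/R - 36448/26378 = 173/1088 - 36448/26378 = 173*(1/1088) - 36448*1/26378 = 173/1088 - 18224/13189 = -17546015/14349632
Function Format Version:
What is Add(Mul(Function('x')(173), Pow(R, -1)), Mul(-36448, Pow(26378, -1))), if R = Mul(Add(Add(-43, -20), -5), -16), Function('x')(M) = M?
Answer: Rational(-17546015, 14349632) ≈ -1.2227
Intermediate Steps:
R = 1088 (R = Mul(Add(-63, -5), -16) = Mul(-68, -16) = 1088)
Add(Mul(Function('x')(173), Pow(R, -1)), Mul(-36448, Pow(26378, -1))) = Add(Mul(173, Pow(1088, -1)), Mul(-36448, Pow(26378, -1))) = Add(Mul(173, Rational(1, 1088)), Mul(-36448, Rational(1, 26378))) = Add(Rational(173, 1088), Rational(-18224, 13189)) = Rational(-17546015, 14349632)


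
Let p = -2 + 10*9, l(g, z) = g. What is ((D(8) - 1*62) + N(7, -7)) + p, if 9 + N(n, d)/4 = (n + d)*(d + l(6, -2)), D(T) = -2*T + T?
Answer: -18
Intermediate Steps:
D(T) = -T
N(n, d) = -36 + 4*(6 + d)*(d + n) (N(n, d) = -36 + 4*((n + d)*(d + 6)) = -36 + 4*((d + n)*(6 + d)) = -36 + 4*((6 + d)*(d + n)) = -36 + 4*(6 + d)*(d + n))
p = 88 (p = -2 + 90 = 88)
((D(8) - 1*62) + N(7, -7)) + p = ((-1*8 - 1*62) + (-36 + 4*(-7)² + 24*(-7) + 24*7 + 4*(-7)*7)) + 88 = ((-8 - 62) + (-36 + 4*49 - 168 + 168 - 196)) + 88 = (-70 + (-36 + 196 - 168 + 168 - 196)) + 88 = (-70 - 36) + 88 = -106 + 88 = -18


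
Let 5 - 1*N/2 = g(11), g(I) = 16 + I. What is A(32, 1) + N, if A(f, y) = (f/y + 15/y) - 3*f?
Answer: -93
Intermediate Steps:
A(f, y) = -3*f + 15/y + f/y (A(f, y) = (15/y + f/y) - 3*f = -3*f + 15/y + f/y)
N = -44 (N = 10 - 2*(16 + 11) = 10 - 2*27 = 10 - 54 = -44)
A(32, 1) + N = (15 + 32 - 3*32*1)/1 - 44 = 1*(15 + 32 - 96) - 44 = 1*(-49) - 44 = -49 - 44 = -93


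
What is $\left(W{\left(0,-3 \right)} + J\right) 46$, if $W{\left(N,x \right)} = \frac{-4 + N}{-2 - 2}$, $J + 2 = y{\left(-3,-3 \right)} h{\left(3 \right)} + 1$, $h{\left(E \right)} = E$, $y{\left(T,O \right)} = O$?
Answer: $-414$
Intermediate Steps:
$J = -10$ ($J = -2 + \left(\left(-3\right) 3 + 1\right) = -2 + \left(-9 + 1\right) = -2 - 8 = -10$)
$W{\left(N,x \right)} = 1 - \frac{N}{4}$ ($W{\left(N,x \right)} = \frac{-4 + N}{-4} = \left(-4 + N\right) \left(- \frac{1}{4}\right) = 1 - \frac{N}{4}$)
$\left(W{\left(0,-3 \right)} + J\right) 46 = \left(\left(1 - 0\right) - 10\right) 46 = \left(\left(1 + 0\right) - 10\right) 46 = \left(1 - 10\right) 46 = \left(-9\right) 46 = -414$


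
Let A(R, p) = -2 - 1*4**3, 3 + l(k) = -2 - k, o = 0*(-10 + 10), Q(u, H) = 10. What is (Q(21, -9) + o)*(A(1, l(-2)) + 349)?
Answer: 2830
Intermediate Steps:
o = 0 (o = 0*0 = 0)
l(k) = -5 - k (l(k) = -3 + (-2 - k) = -5 - k)
A(R, p) = -66 (A(R, p) = -2 - 1*64 = -2 - 64 = -66)
(Q(21, -9) + o)*(A(1, l(-2)) + 349) = (10 + 0)*(-66 + 349) = 10*283 = 2830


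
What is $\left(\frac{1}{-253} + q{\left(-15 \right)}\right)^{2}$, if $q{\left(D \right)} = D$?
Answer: $\frac{14409616}{64009} \approx 225.12$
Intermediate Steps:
$\left(\frac{1}{-253} + q{\left(-15 \right)}\right)^{2} = \left(\frac{1}{-253} - 15\right)^{2} = \left(- \frac{1}{253} - 15\right)^{2} = \left(- \frac{3796}{253}\right)^{2} = \frac{14409616}{64009}$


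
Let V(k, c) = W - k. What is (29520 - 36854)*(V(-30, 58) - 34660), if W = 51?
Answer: 253602386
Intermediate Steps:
V(k, c) = 51 - k
(29520 - 36854)*(V(-30, 58) - 34660) = (29520 - 36854)*((51 - 1*(-30)) - 34660) = -7334*((51 + 30) - 34660) = -7334*(81 - 34660) = -7334*(-34579) = 253602386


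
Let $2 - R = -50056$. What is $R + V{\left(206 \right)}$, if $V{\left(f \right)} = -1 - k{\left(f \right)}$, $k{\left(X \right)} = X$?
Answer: $49851$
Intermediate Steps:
$V{\left(f \right)} = -1 - f$
$R = 50058$ ($R = 2 - -50056 = 2 + 50056 = 50058$)
$R + V{\left(206 \right)} = 50058 - 207 = 49851$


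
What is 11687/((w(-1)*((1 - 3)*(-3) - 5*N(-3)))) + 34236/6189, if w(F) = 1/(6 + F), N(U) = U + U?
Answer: 120962237/74268 ≈ 1628.7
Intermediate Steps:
N(U) = 2*U
11687/((w(-1)*((1 - 3)*(-3) - 5*N(-3)))) + 34236/6189 = 11687/((((1 - 3)*(-3) - 10*(-3))/(6 - 1))) + 34236/6189 = 11687/(((-2*(-3) - 5*(-6))/5)) + 34236*(1/6189) = 11687/(((6 + 30)/5)) + 11412/2063 = 11687/(((⅕)*36)) + 11412/2063 = 11687/(36/5) + 11412/2063 = 11687*(5/36) + 11412/2063 = 58435/36 + 11412/2063 = 120962237/74268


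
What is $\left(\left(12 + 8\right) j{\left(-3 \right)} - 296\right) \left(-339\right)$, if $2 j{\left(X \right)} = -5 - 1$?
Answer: $120684$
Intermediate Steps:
$j{\left(X \right)} = -3$ ($j{\left(X \right)} = \frac{-5 - 1}{2} = \frac{1}{2} \left(-6\right) = -3$)
$\left(\left(12 + 8\right) j{\left(-3 \right)} - 296\right) \left(-339\right) = \left(\left(12 + 8\right) \left(-3\right) - 296\right) \left(-339\right) = \left(20 \left(-3\right) - 296\right) \left(-339\right) = \left(-60 - 296\right) \left(-339\right) = \left(-356\right) \left(-339\right) = 120684$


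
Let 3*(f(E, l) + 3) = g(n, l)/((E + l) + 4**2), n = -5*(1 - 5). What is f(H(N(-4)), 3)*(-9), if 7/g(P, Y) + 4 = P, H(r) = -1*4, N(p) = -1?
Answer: 2153/80 ≈ 26.913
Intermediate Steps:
n = 20 (n = -5*(-4) = 20)
H(r) = -4
g(P, Y) = 7/(-4 + P)
f(E, l) = -3 + 7/(48*(16 + E + l)) (f(E, l) = -3 + ((7/(-4 + 20))/((E + l) + 4**2))/3 = -3 + ((7/16)/((E + l) + 16))/3 = -3 + ((7*(1/16))/(16 + E + l))/3 = -3 + (7/(16*(16 + E + l)))/3 = -3 + 7/(48*(16 + E + l)))
f(H(N(-4)), 3)*(-9) = ((-2297/48 - 3*(-4) - 3*3)/(16 - 4 + 3))*(-9) = ((-2297/48 + 12 - 9)/15)*(-9) = ((1/15)*(-2153/48))*(-9) = -2153/720*(-9) = 2153/80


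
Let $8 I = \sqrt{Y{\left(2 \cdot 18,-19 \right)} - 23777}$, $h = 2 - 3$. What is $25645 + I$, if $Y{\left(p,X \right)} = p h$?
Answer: $25645 + \frac{i \sqrt{23813}}{8} \approx 25645.0 + 19.289 i$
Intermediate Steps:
$h = -1$
$Y{\left(p,X \right)} = - p$ ($Y{\left(p,X \right)} = p \left(-1\right) = - p$)
$I = \frac{i \sqrt{23813}}{8}$ ($I = \frac{\sqrt{- 2 \cdot 18 - 23777}}{8} = \frac{\sqrt{\left(-1\right) 36 - 23777}}{8} = \frac{\sqrt{-36 - 23777}}{8} = \frac{\sqrt{-23813}}{8} = \frac{i \sqrt{23813}}{8} \approx 19.289 i$)
$25645 + I = 25645 + \frac{i \sqrt{23813}}{8}$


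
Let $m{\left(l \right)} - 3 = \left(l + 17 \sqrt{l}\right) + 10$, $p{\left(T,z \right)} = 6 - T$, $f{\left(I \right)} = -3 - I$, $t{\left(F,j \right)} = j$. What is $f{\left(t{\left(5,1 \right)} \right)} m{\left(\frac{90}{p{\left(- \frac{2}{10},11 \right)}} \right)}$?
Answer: $- \frac{3412}{31} - \frac{1020 \sqrt{62}}{31} \approx -369.14$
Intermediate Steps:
$m{\left(l \right)} = 13 + l + 17 \sqrt{l}$ ($m{\left(l \right)} = 3 + \left(\left(l + 17 \sqrt{l}\right) + 10\right) = 3 + \left(10 + l + 17 \sqrt{l}\right) = 13 + l + 17 \sqrt{l}$)
$f{\left(t{\left(5,1 \right)} \right)} m{\left(\frac{90}{p{\left(- \frac{2}{10},11 \right)}} \right)} = \left(-3 - 1\right) \left(13 + \frac{90}{6 - - \frac{2}{10}} + 17 \sqrt{\frac{90}{6 - - \frac{2}{10}}}\right) = \left(-3 - 1\right) \left(13 + \frac{90}{6 - \left(-2\right) \frac{1}{10}} + 17 \sqrt{\frac{90}{6 - \left(-2\right) \frac{1}{10}}}\right) = - 4 \left(13 + \frac{90}{6 - - \frac{1}{5}} + 17 \sqrt{\frac{90}{6 - - \frac{1}{5}}}\right) = - 4 \left(13 + \frac{90}{6 + \frac{1}{5}} + 17 \sqrt{\frac{90}{6 + \frac{1}{5}}}\right) = - 4 \left(13 + \frac{90}{\frac{31}{5}} + 17 \sqrt{\frac{90}{\frac{31}{5}}}\right) = - 4 \left(13 + 90 \cdot \frac{5}{31} + 17 \sqrt{90 \cdot \frac{5}{31}}\right) = - 4 \left(13 + \frac{450}{31} + 17 \sqrt{\frac{450}{31}}\right) = - 4 \left(13 + \frac{450}{31} + 17 \frac{15 \sqrt{62}}{31}\right) = - 4 \left(13 + \frac{450}{31} + \frac{255 \sqrt{62}}{31}\right) = - 4 \left(\frac{853}{31} + \frac{255 \sqrt{62}}{31}\right) = - \frac{3412}{31} - \frac{1020 \sqrt{62}}{31}$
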